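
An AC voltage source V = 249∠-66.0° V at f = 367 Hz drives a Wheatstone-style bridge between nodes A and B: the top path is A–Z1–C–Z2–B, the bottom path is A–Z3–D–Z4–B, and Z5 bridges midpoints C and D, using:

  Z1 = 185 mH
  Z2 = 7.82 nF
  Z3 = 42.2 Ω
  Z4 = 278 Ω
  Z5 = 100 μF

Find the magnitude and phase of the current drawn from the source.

Step 1 — Angular frequency: ω = 2π·f = 2π·367 = 2306 rad/s.
Step 2 — Component impedances:
  Z1: Z = jωL = j·2306·0.185 = 0 + j426.6 Ω
  Z2: Z = 1/(jωC) = -j/(ω·C) = 0 - j5.546e+04 Ω
  Z3: Z = R = 42.2 Ω
  Z4: Z = R = 278 Ω
  Z5: Z = 1/(jωC) = -j/(ω·C) = 0 - j4.337 Ω
Step 3 — Bridge requires nodal analysis (the Z5 bridge couples midpoints C and D, so the two paths cannot be reduced to a simple series/parallel combination). Setting node B to ground and injecting 1 A at node A, the 3-node admittance system at A, C, D solves to V_A = Z_AB = 319.8 + j2.787 Ω = 319.8∠0.5° Ω.
Step 4 — Source phasor: V = 249∠-66.0° V = 101.3 - j227.5 V.
Step 5 — Ohm's law: I = V / Z_total = (101.3 - j227.5) / (319.8 + j2.787) = 0.3105 - j0.7141 A.
Step 6 — Convert to polar: |I| = 0.7786 A, ∠I = -66.5°.

I = 0.7786∠-66.5° A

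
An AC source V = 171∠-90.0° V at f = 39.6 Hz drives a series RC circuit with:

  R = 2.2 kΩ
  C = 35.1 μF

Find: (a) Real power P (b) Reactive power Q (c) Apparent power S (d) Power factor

Step 1 — Angular frequency: ω = 2π·f = 2π·39.6 = 248.8 rad/s.
Step 2 — Component impedances:
  R: Z = R = 2200 Ω
  C: Z = 1/(jωC) = -j/(ω·C) = 0 - j114.5 Ω
Step 3 — Series combination: Z_total = R + C = 2200 - j114.5 Ω = 2203∠-3.0° Ω.
Step 4 — Source phasor: V = 171∠-90.0° V = 0 - j171 V.
Step 5 — Current: I = V / Z = 0.004035 - j0.07752 A = 0.07762∠-87.0° A.
Step 6 — Complex power: S = V·I* = 13.26 - j0.6899 VA.
Step 7 — Real power: P = Re(S) = 13.26 W.
Step 8 — Reactive power: Q = Im(S) = -0.6899 VAR.
Step 9 — Apparent power: |S| = 13.27 VA.
Step 10 — Power factor: PF = P/|S| = 0.9986 (leading).

(a) P = 13.26 W  (b) Q = -0.6899 VAR  (c) S = 13.27 VA  (d) PF = 0.9986 (leading)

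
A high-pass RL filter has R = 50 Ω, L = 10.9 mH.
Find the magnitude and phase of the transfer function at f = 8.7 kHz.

Step 1 — Angular frequency: ω = 2π·8700 = 5.466e+04 rad/s.
Step 2 — Transfer function: H(jω) = jωL/(R + jωL).
Step 3 — Numerator jωL = j·595.8; denominator R + jωL = 50 + j595.8.
Step 4 — H = 0.993 + j0.08333.
Step 5 — Magnitude: |H| = 0.9965 (-0.0 dB); phase: φ = 4.8°.

|H| = 0.9965 (-0.0 dB), φ = 4.8°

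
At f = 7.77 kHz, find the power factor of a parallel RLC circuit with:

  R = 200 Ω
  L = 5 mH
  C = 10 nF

Step 1 — Angular frequency: ω = 2π·f = 2π·7770 = 4.882e+04 rad/s.
Step 2 — Component impedances:
  R: Z = R = 200 Ω
  L: Z = jωL = j·4.882e+04·0.005 = 0 + j244.1 Ω
  C: Z = 1/(jωC) = -j/(ω·C) = 0 - j2048 Ω
Step 3 — Parallel combination: 1/Z_total = 1/R + 1/L + 1/C; Z_total = 131.5 + j94.91 Ω = 162.2∠35.8° Ω.
Step 4 — Power factor: PF = cos(φ) = Re(Z)/|Z| = 131.51/162.18 = 0.8109.
Step 5 — Type: Im(Z) = 94.91 ⇒ lagging (phase φ = 35.8°).

PF = 0.8109 (lagging, φ = 35.8°)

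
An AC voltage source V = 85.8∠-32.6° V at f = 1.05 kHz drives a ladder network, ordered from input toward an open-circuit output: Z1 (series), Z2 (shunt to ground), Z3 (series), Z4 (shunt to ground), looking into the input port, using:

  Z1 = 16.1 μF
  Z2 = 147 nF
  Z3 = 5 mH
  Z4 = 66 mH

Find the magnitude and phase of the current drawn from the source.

Step 1 — Angular frequency: ω = 2π·f = 2π·1050 = 6597 rad/s.
Step 2 — Component impedances:
  Z1: Z = 1/(jωC) = -j/(ω·C) = 0 - j9.415 Ω
  Z2: Z = 1/(jωC) = -j/(ω·C) = 0 - j1031 Ω
  Z3: Z = jωL = j·6597·0.005 = 0 + j32.99 Ω
  Z4: Z = jωL = j·6597·0.066 = 0 + j435.4 Ω
Step 3 — Ladder network (open output): work backward from the far end, alternating series and parallel combinations. Z_in = 0 + j848.9 Ω = 848.9∠90.0° Ω.
Step 4 — Source phasor: V = 85.8∠-32.6° V = 72.28 - j46.23 V.
Step 5 — Ohm's law: I = V / Z_total = (72.28 - j46.23) / (0 + j848.9) = -0.05445 - j0.08515 A.
Step 6 — Convert to polar: |I| = 0.1011 A, ∠I = -122.6°.

I = 0.1011∠-122.6° A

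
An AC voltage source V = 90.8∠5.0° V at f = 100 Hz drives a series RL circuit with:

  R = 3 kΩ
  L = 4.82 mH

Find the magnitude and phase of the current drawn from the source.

Step 1 — Angular frequency: ω = 2π·f = 2π·100 = 628.3 rad/s.
Step 2 — Component impedances:
  R: Z = R = 3000 Ω
  L: Z = jωL = j·628.3·0.00482 = 0 + j3.028 Ω
Step 3 — Series combination: Z_total = R + L = 3000 + j3.028 Ω = 3000∠0.1° Ω.
Step 4 — Source phasor: V = 90.8∠5.0° V = 90.45 + j7.914 V.
Step 5 — Ohm's law: I = V / Z_total = (90.45 + j7.914) / (3000 + j3.028) = 0.03015 + j0.002607 A.
Step 6 — Convert to polar: |I| = 0.03027 A, ∠I = 4.9°.

I = 0.03027∠4.9° A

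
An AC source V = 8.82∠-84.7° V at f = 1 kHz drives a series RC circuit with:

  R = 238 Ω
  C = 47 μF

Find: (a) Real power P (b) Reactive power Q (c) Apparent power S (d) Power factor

Step 1 — Angular frequency: ω = 2π·f = 2π·1000 = 6283 rad/s.
Step 2 — Component impedances:
  R: Z = R = 238 Ω
  C: Z = 1/(jωC) = -j/(ω·C) = 0 - j3.386 Ω
Step 3 — Series combination: Z_total = R + C = 238 - j3.386 Ω = 238∠-0.8° Ω.
Step 4 — Source phasor: V = 8.82∠-84.7° V = 0.8147 - j8.782 V.
Step 5 — Current: I = V / Z = 0.003947 - j0.03684 A = 0.03706∠-83.9° A.
Step 6 — Complex power: S = V·I* = 0.3268 - j0.00465 VA.
Step 7 — Real power: P = Re(S) = 0.3268 W.
Step 8 — Reactive power: Q = Im(S) = -0.00465 VAR.
Step 9 — Apparent power: |S| = 0.3268 VA.
Step 10 — Power factor: PF = P/|S| = 0.9999 (leading).

(a) P = 0.3268 W  (b) Q = -0.00465 VAR  (c) S = 0.3268 VA  (d) PF = 0.9999 (leading)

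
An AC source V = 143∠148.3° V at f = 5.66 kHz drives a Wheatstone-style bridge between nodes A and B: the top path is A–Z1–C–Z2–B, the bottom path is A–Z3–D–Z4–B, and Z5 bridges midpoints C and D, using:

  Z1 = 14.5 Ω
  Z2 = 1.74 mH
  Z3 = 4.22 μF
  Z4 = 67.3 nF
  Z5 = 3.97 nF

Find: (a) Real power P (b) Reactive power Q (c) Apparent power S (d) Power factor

Step 1 — Angular frequency: ω = 2π·f = 2π·5660 = 3.556e+04 rad/s.
Step 2 — Component impedances:
  Z1: Z = R = 14.5 Ω
  Z2: Z = jωL = j·3.556e+04·0.00174 = 0 + j61.88 Ω
  Z3: Z = 1/(jωC) = -j/(ω·C) = 0 - j6.663 Ω
  Z4: Z = 1/(jωC) = -j/(ω·C) = 0 - j417.8 Ω
  Z5: Z = 1/(jωC) = -j/(ω·C) = 0 - j7083 Ω
Step 3 — Bridge requires nodal analysis (the Z5 bridge couples midpoints C and D, so the two paths cannot be reduced to a simple series/parallel combination). Setting node B to ground and injecting 1 A at node A, the 3-node admittance system at A, C, D solves to V_A = Z_AB = 19.83 + j71.61 Ω = 74.3∠74.5° Ω.
Step 4 — Source phasor: V = 143∠148.3° V = -121.7 + j75.14 V.
Step 5 — Current: I = V / Z = 0.5376 + j1.848 A = 1.925∠73.8° A.
Step 6 — Complex power: S = V·I* = 73.45 + j265.2 VA.
Step 7 — Real power: P = Re(S) = 73.45 W.
Step 8 — Reactive power: Q = Im(S) = 265.2 VAR.
Step 9 — Apparent power: |S| = 275.2 VA.
Step 10 — Power factor: PF = P/|S| = 0.2669 (lagging).

(a) P = 73.45 W  (b) Q = 265.2 VAR  (c) S = 275.2 VA  (d) PF = 0.2669 (lagging)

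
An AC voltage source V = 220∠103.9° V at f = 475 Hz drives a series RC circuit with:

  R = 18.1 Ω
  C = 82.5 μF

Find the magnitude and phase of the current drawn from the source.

Step 1 — Angular frequency: ω = 2π·f = 2π·475 = 2985 rad/s.
Step 2 — Component impedances:
  R: Z = R = 18.1 Ω
  C: Z = 1/(jωC) = -j/(ω·C) = 0 - j4.061 Ω
Step 3 — Series combination: Z_total = R + C = 18.1 - j4.061 Ω = 18.55∠-12.6° Ω.
Step 4 — Source phasor: V = 220∠103.9° V = -52.85 + j213.6 V.
Step 5 — Ohm's law: I = V / Z_total = (-52.85 + j213.6) / (18.1 - j4.061) = -5.3 + j10.61 A.
Step 6 — Convert to polar: |I| = 11.86 A, ∠I = 116.5°.

I = 11.86∠116.5° A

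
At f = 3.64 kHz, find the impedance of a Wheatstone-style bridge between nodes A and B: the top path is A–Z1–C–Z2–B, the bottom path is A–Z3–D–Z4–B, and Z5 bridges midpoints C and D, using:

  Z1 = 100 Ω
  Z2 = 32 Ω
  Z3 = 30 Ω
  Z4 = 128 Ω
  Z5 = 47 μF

Step 1 — Angular frequency: ω = 2π·f = 2π·3640 = 2.287e+04 rad/s.
Step 2 — Component impedances:
  Z1: Z = R = 100 Ω
  Z2: Z = R = 32 Ω
  Z3: Z = R = 30 Ω
  Z4: Z = R = 128 Ω
  Z5: Z = 1/(jωC) = -j/(ω·C) = 0 - j0.9303 Ω
Step 3 — Bridge requires nodal analysis (the Z5 bridge couples midpoints C and D, so the two paths cannot be reduced to a simple series/parallel combination). Setting node B to ground and injecting 1 A at node A, the 3-node admittance system at A, C, D solves to V_A = Z_AB = 48.68 - j0.3014 Ω = 48.68∠-0.4° Ω.

Z = 48.68 - j0.3014 Ω = 48.68∠-0.4° Ω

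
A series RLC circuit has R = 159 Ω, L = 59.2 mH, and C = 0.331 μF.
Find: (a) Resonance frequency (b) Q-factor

Step 1 — Resonance condition Im(Z)=0 gives ω₀ = 1/√(LC).
Step 2 — ω₀ = 1/√(0.0592·3.31e-07) = 7144 rad/s.
Step 3 — f₀ = ω₀/(2π) = 1137 Hz.
Step 4 — Series Q: Q = ω₀L/R = 7144·0.0592/159 = 2.66.

(a) f₀ = 1137 Hz  (b) Q = 2.66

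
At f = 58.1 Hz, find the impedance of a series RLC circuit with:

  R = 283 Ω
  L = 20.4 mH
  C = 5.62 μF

Step 1 — Angular frequency: ω = 2π·f = 2π·58.1 = 365.1 rad/s.
Step 2 — Component impedances:
  R: Z = R = 283 Ω
  L: Z = jωL = j·365.1·0.0204 = 0 + j7.447 Ω
  C: Z = 1/(jωC) = -j/(ω·C) = 0 - j487.4 Ω
Step 3 — Series combination: Z_total = R + L + C = 283 - j480 Ω = 557.2∠-59.5° Ω.

Z = 283 - j480 Ω = 557.2∠-59.5° Ω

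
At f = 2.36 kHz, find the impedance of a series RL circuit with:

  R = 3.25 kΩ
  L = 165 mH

Step 1 — Angular frequency: ω = 2π·f = 2π·2360 = 1.483e+04 rad/s.
Step 2 — Component impedances:
  R: Z = R = 3250 Ω
  L: Z = jωL = j·1.483e+04·0.165 = 0 + j2447 Ω
Step 3 — Series combination: Z_total = R + L = 3250 + j2447 Ω = 4068∠37.0° Ω.

Z = 3250 + j2447 Ω = 4068∠37.0° Ω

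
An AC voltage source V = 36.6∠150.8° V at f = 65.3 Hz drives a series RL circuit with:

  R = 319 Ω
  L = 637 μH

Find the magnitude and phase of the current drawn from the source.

Step 1 — Angular frequency: ω = 2π·f = 2π·65.3 = 410.3 rad/s.
Step 2 — Component impedances:
  R: Z = R = 319 Ω
  L: Z = jωL = j·410.3·0.000637 = 0 + j0.2614 Ω
Step 3 — Series combination: Z_total = R + L = 319 + j0.2614 Ω = 319∠0.0° Ω.
Step 4 — Source phasor: V = 36.6∠150.8° V = -31.95 + j17.86 V.
Step 5 — Ohm's law: I = V / Z_total = (-31.95 + j17.86) / (319 + j0.2614) = -0.1001 + j0.05606 A.
Step 6 — Convert to polar: |I| = 0.1147 A, ∠I = 150.8°.

I = 0.1147∠150.8° A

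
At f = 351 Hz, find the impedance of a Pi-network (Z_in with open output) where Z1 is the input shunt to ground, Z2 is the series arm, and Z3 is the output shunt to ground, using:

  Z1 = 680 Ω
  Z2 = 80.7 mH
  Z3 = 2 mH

Step 1 — Angular frequency: ω = 2π·f = 2π·351 = 2205 rad/s.
Step 2 — Component impedances:
  Z1: Z = R = 680 Ω
  Z2: Z = jωL = j·2205·0.0807 = 0 + j178 Ω
  Z3: Z = jωL = j·2205·0.002 = 0 + j4.411 Ω
Step 3 — With open output, the series arm Z2 and the output shunt Z3 appear in series to ground: Z2 + Z3 = 0 + j182.4 Ω.
Step 4 — Parallel with input shunt Z1: Z_in = Z1 || (Z2 + Z3) = 45.64 + j170.1 Ω = 176.2∠75.0° Ω.

Z = 45.64 + j170.1 Ω = 176.2∠75.0° Ω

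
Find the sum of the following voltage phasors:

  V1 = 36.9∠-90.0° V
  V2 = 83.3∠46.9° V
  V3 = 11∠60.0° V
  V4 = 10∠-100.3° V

Step 1 — Convert each phasor to rectangular form:
  V1 = 36.9·(cos(-90.0°) + j·sin(-90.0°)) = 0 - j36.9 V
  V2 = 83.3·(cos(46.9°) + j·sin(46.9°)) = 56.92 + j60.82 V
  V3 = 11·(cos(60.0°) + j·sin(60.0°)) = 5.5 + j9.526 V
  V4 = 10·(cos(-100.3°) + j·sin(-100.3°)) = -1.788 - j9.839 V
Step 2 — Sum components: V_total = 60.63 + j23.61 V.
Step 3 — Convert to polar: |V_total| = 65.06 V, ∠V_total = 21.3°.

V_total = 65.06∠21.3° V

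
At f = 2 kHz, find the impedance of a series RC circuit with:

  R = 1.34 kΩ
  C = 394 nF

Step 1 — Angular frequency: ω = 2π·f = 2π·2000 = 1.257e+04 rad/s.
Step 2 — Component impedances:
  R: Z = R = 1340 Ω
  C: Z = 1/(jωC) = -j/(ω·C) = 0 - j202 Ω
Step 3 — Series combination: Z_total = R + C = 1340 - j202 Ω = 1355∠-8.6° Ω.

Z = 1340 - j202 Ω = 1355∠-8.6° Ω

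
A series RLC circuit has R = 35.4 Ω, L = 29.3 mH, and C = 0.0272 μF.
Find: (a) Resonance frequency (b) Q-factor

Step 1 — Resonance condition Im(Z)=0 gives ω₀ = 1/√(LC).
Step 2 — ω₀ = 1/√(0.0293·2.72e-08) = 3.542e+04 rad/s.
Step 3 — f₀ = ω₀/(2π) = 5638 Hz.
Step 4 — Series Q: Q = ω₀L/R = 3.542e+04·0.0293/35.4 = 29.32.

(a) f₀ = 5638 Hz  (b) Q = 29.32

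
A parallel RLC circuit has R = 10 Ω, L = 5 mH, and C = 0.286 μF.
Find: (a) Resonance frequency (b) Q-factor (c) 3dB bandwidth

Step 1 — Resonance: ω₀ = 1/√(LC) = 1/√(0.005·2.86e-07) = 2.644e+04 rad/s.
Step 2 — f₀ = ω₀/(2π) = 4209 Hz.
Step 3 — Parallel Q: Q = R/(ω₀L) = 10/(2.644e+04·0.005) = 0.07563.
Step 4 — Bandwidth: Δω = ω₀/Q = 3.497e+05 rad/s; BW = Δω/(2π) = 5.565e+04 Hz.

(a) f₀ = 4209 Hz  (b) Q = 0.07563  (c) BW = 5.565e+04 Hz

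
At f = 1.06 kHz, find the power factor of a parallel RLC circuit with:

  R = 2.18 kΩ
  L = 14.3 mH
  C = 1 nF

Step 1 — Angular frequency: ω = 2π·f = 2π·1060 = 6660 rad/s.
Step 2 — Component impedances:
  R: Z = R = 2180 Ω
  L: Z = jωL = j·6660·0.0143 = 0 + j95.24 Ω
  C: Z = 1/(jωC) = -j/(ω·C) = 0 - j1.501e+05 Ω
Step 3 — Parallel combination: 1/Z_total = 1/R + 1/L + 1/C; Z_total = 4.158 + j95.12 Ω = 95.21∠87.5° Ω.
Step 4 — Power factor: PF = cos(φ) = Re(Z)/|Z| = 4.158/95.21 = 0.04367.
Step 5 — Type: Im(Z) = 95.12 ⇒ lagging (phase φ = 87.5°).

PF = 0.04367 (lagging, φ = 87.5°)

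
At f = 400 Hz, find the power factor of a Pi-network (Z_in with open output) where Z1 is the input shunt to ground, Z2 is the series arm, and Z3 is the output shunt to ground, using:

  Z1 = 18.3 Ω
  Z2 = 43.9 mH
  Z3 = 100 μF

Step 1 — Angular frequency: ω = 2π·f = 2π·400 = 2513 rad/s.
Step 2 — Component impedances:
  Z1: Z = R = 18.3 Ω
  Z2: Z = jωL = j·2513·0.0439 = 0 + j110.3 Ω
  Z3: Z = 1/(jωC) = -j/(ω·C) = 0 - j3.979 Ω
Step 3 — With open output, the series arm Z2 and the output shunt Z3 appear in series to ground: Z2 + Z3 = 0 + j106.4 Ω.
Step 4 — Parallel with input shunt Z1: Z_in = Z1 || (Z2 + Z3) = 17.77 + j3.058 Ω = 18.03∠9.8° Ω.
Step 5 — Power factor: PF = cos(φ) = Re(Z)/|Z| = 17.774/18.035 = 0.9855.
Step 6 — Type: Im(Z) = 3.058 ⇒ lagging (phase φ = 9.8°).

PF = 0.9855 (lagging, φ = 9.8°)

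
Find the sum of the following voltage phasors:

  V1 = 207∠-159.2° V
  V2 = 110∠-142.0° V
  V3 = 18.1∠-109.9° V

Step 1 — Convert each phasor to rectangular form:
  V1 = 207·(cos(-159.2°) + j·sin(-159.2°)) = -193.5 - j73.51 V
  V2 = 110·(cos(-142.0°) + j·sin(-142.0°)) = -86.68 - j67.72 V
  V3 = 18.1·(cos(-109.9°) + j·sin(-109.9°)) = -6.161 - j17.02 V
Step 2 — Sum components: V_total = -286.4 - j158.2 V.
Step 3 — Convert to polar: |V_total| = 327.2 V, ∠V_total = -151.1°.

V_total = 327.2∠-151.1° V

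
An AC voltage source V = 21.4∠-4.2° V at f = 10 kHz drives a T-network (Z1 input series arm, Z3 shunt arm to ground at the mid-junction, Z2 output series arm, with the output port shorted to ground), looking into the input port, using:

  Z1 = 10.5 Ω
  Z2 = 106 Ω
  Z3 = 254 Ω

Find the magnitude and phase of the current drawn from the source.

Step 1 — Angular frequency: ω = 2π·f = 2π·1e+04 = 6.283e+04 rad/s.
Step 2 — Component impedances:
  Z1: Z = R = 10.5 Ω
  Z2: Z = R = 106 Ω
  Z3: Z = R = 254 Ω
Step 3 — With the output port shorted to ground, the output series arm Z2 runs from the junction to ground; the shunt arm Z3 also runs from the junction to ground. They appear in parallel: Z3 || Z2 = 74.79 Ω.
Step 4 — Series with input arm Z1: Z_in = Z1 + (Z3 || Z2) = 85.29 Ω = 85.29∠0.0° Ω.
Step 5 — Source phasor: V = 21.4∠-4.2° V = 21.34 - j1.567 V.
Step 6 — Ohm's law: I = V / Z_total = (21.34 - j1.567) / (85.29) = 0.2502 - j0.01838 A.
Step 7 — Convert to polar: |I| = 0.2509 A, ∠I = -4.2°.

I = 0.2509∠-4.2° A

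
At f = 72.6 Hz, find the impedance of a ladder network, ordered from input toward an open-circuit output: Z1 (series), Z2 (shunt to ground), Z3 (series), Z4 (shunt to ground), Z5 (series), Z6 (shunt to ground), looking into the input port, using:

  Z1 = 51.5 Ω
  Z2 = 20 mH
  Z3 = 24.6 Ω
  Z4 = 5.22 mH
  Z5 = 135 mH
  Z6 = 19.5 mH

Step 1 — Angular frequency: ω = 2π·f = 2π·72.6 = 456.2 rad/s.
Step 2 — Component impedances:
  Z1: Z = R = 51.5 Ω
  Z2: Z = jωL = j·456.2·0.02 = 0 + j9.123 Ω
  Z3: Z = R = 24.6 Ω
  Z4: Z = jωL = j·456.2·0.00522 = 0 + j2.381 Ω
  Z5: Z = jωL = j·456.2·0.135 = 0 + j61.58 Ω
  Z6: Z = jωL = j·456.2·0.0195 = 0 + j8.895 Ω
Step 3 — Ladder network (open output): work backward from the far end, alternating series and parallel combinations. Z_in = 54.28 + j7.831 Ω = 54.84∠8.2° Ω.

Z = 54.28 + j7.831 Ω = 54.84∠8.2° Ω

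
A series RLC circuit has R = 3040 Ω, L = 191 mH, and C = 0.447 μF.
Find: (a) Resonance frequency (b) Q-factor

Step 1 — Resonance condition Im(Z)=0 gives ω₀ = 1/√(LC).
Step 2 — ω₀ = 1/√(0.191·4.47e-07) = 3422 rad/s.
Step 3 — f₀ = ω₀/(2π) = 544.7 Hz.
Step 4 — Series Q: Q = ω₀L/R = 3422·0.191/3040 = 0.215.

(a) f₀ = 544.7 Hz  (b) Q = 0.215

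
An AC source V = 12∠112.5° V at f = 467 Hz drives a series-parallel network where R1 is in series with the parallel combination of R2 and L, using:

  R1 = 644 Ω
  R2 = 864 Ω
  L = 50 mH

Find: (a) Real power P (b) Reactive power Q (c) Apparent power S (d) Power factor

Step 1 — Angular frequency: ω = 2π·f = 2π·467 = 2934 rad/s.
Step 2 — Component impedances:
  R1: Z = R = 644 Ω
  R2: Z = R = 864 Ω
  L: Z = jωL = j·2934·0.05 = 0 + j146.7 Ω
Step 3 — Parallel branch: R2 || L = 1/(1/R2 + 1/L) = 24.21 + j142.6 Ω.
Step 4 — Series with R1: Z_total = R1 + (R2 || L) = 668.2 + j142.6 Ω = 683.3∠12.0° Ω.
Step 5 — Source phasor: V = 12∠112.5° V = -4.592 + j11.09 V.
Step 6 — Current: I = V / Z = -0.003187 + j0.01727 A = 0.01756∠100.5° A.
Step 7 — Complex power: S = V·I* = 0.2061 + j0.04399 VA.
Step 8 — Real power: P = Re(S) = 0.2061 W.
Step 9 — Reactive power: Q = Im(S) = 0.04399 VAR.
Step 10 — Apparent power: |S| = 0.2108 VA.
Step 11 — Power factor: PF = P/|S| = 0.978 (lagging).

(a) P = 0.2061 W  (b) Q = 0.04399 VAR  (c) S = 0.2108 VA  (d) PF = 0.978 (lagging)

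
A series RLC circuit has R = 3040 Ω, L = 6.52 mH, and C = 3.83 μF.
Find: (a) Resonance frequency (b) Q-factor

Step 1 — Resonance condition Im(Z)=0 gives ω₀ = 1/√(LC).
Step 2 — ω₀ = 1/√(0.00652·3.83e-06) = 6328 rad/s.
Step 3 — f₀ = ω₀/(2π) = 1007 Hz.
Step 4 — Series Q: Q = ω₀L/R = 6328·0.00652/3040 = 0.01357.

(a) f₀ = 1007 Hz  (b) Q = 0.01357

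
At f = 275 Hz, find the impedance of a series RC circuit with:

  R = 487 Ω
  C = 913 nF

Step 1 — Angular frequency: ω = 2π·f = 2π·275 = 1728 rad/s.
Step 2 — Component impedances:
  R: Z = R = 487 Ω
  C: Z = 1/(jωC) = -j/(ω·C) = 0 - j633.9 Ω
Step 3 — Series combination: Z_total = R + C = 487 - j633.9 Ω = 799.4∠-52.5° Ω.

Z = 487 - j633.9 Ω = 799.4∠-52.5° Ω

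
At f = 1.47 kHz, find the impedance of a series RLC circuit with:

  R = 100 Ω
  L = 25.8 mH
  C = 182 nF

Step 1 — Angular frequency: ω = 2π·f = 2π·1470 = 9236 rad/s.
Step 2 — Component impedances:
  R: Z = R = 100 Ω
  L: Z = jωL = j·9236·0.0258 = 0 + j238.3 Ω
  C: Z = 1/(jωC) = -j/(ω·C) = 0 - j594.9 Ω
Step 3 — Series combination: Z_total = R + L + C = 100 - j356.6 Ω = 370.3∠-74.3° Ω.

Z = 100 - j356.6 Ω = 370.3∠-74.3° Ω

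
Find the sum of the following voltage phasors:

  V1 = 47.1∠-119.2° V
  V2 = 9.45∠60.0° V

Step 1 — Convert each phasor to rectangular form:
  V1 = 47.1·(cos(-119.2°) + j·sin(-119.2°)) = -22.98 - j41.11 V
  V2 = 9.45·(cos(60.0°) + j·sin(60.0°)) = 4.725 + j8.184 V
Step 2 — Sum components: V_total = -18.25 - j32.93 V.
Step 3 — Convert to polar: |V_total| = 37.65 V, ∠V_total = -119.0°.

V_total = 37.65∠-119.0° V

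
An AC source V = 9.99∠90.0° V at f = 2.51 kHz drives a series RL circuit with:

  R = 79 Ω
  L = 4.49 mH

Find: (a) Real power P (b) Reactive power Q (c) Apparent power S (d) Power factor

Step 1 — Angular frequency: ω = 2π·f = 2π·2510 = 1.577e+04 rad/s.
Step 2 — Component impedances:
  R: Z = R = 79 Ω
  L: Z = jωL = j·1.577e+04·0.00449 = 0 + j70.81 Ω
Step 3 — Series combination: Z_total = R + L = 79 + j70.81 Ω = 106.1∠41.9° Ω.
Step 4 — Source phasor: V = 9.99∠90.0° V = 0 + j9.99 V.
Step 5 — Current: I = V / Z = 0.06285 + j0.07012 A = 0.09416∠48.1° A.
Step 6 — Complex power: S = V·I* = 0.7005 + j0.6279 VA.
Step 7 — Real power: P = Re(S) = 0.7005 W.
Step 8 — Reactive power: Q = Im(S) = 0.6279 VAR.
Step 9 — Apparent power: |S| = 0.9407 VA.
Step 10 — Power factor: PF = P/|S| = 0.7446 (lagging).

(a) P = 0.7005 W  (b) Q = 0.6279 VAR  (c) S = 0.9407 VA  (d) PF = 0.7446 (lagging)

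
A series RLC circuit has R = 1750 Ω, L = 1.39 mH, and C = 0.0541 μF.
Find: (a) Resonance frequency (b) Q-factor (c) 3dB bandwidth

Step 1 — Resonance condition Im(Z)=0 gives ω₀ = 1/√(LC).
Step 2 — ω₀ = 1/√(0.00139·5.41e-08) = 1.153e+05 rad/s.
Step 3 — f₀ = ω₀/(2π) = 1.835e+04 Hz.
Step 4 — Series Q: Q = ω₀L/R = 1.153e+05·0.00139/1750 = 0.09159.
Step 5 — 3dB bandwidth: Δω = ω₀/Q = 1.259e+06 rad/s; BW = Δω/(2π) = 2.004e+05 Hz.

(a) f₀ = 1.835e+04 Hz  (b) Q = 0.09159  (c) BW = 2.004e+05 Hz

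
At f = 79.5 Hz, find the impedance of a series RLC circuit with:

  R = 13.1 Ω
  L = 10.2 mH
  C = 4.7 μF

Step 1 — Angular frequency: ω = 2π·f = 2π·79.5 = 499.5 rad/s.
Step 2 — Component impedances:
  R: Z = R = 13.1 Ω
  L: Z = jωL = j·499.5·0.0102 = 0 + j5.095 Ω
  C: Z = 1/(jωC) = -j/(ω·C) = 0 - j425.9 Ω
Step 3 — Series combination: Z_total = R + L + C = 13.1 - j420.9 Ω = 421.1∠-88.2° Ω.

Z = 13.1 - j420.9 Ω = 421.1∠-88.2° Ω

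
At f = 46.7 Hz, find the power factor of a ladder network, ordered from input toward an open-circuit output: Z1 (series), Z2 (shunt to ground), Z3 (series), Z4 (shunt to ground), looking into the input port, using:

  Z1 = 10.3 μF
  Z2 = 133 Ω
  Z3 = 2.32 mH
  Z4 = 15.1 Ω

Step 1 — Angular frequency: ω = 2π·f = 2π·46.7 = 293.4 rad/s.
Step 2 — Component impedances:
  Z1: Z = 1/(jωC) = -j/(ω·C) = 0 - j330.9 Ω
  Z2: Z = R = 133 Ω
  Z3: Z = jωL = j·293.4·0.00232 = 0 + j0.6807 Ω
  Z4: Z = R = 15.1 Ω
Step 3 — Ladder network (open output): work backward from the far end, alternating series and parallel combinations. Z_in = 13.56 - j330.3 Ω = 330.6∠-87.6° Ω.
Step 4 — Power factor: PF = cos(φ) = Re(Z)/|Z| = 13.56/330.6 = 0.04102.
Step 5 — Type: Im(Z) = -330.3 ⇒ leading (phase φ = -87.6°).

PF = 0.04102 (leading, φ = -87.6°)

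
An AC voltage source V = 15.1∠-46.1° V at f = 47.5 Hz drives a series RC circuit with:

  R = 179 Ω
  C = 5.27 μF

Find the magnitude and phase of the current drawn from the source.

Step 1 — Angular frequency: ω = 2π·f = 2π·47.5 = 298.5 rad/s.
Step 2 — Component impedances:
  R: Z = R = 179 Ω
  C: Z = 1/(jωC) = -j/(ω·C) = 0 - j635.8 Ω
Step 3 — Series combination: Z_total = R + C = 179 - j635.8 Ω = 660.5∠-74.3° Ω.
Step 4 — Source phasor: V = 15.1∠-46.1° V = 10.47 - j10.88 V.
Step 5 — Ohm's law: I = V / Z_total = (10.47 - j10.88) / (179 - j635.8) = 0.02015 + j0.01079 A.
Step 6 — Convert to polar: |I| = 0.02286 A, ∠I = 28.2°.

I = 0.02286∠28.2° A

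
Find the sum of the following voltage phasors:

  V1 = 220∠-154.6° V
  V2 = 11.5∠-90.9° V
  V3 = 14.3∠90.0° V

Step 1 — Convert each phasor to rectangular form:
  V1 = 220·(cos(-154.6°) + j·sin(-154.6°)) = -198.7 - j94.37 V
  V2 = 11.5·(cos(-90.9°) + j·sin(-90.9°)) = -0.1806 - j11.5 V
  V3 = 14.3·(cos(90.0°) + j·sin(90.0°)) = 0 + j14.3 V
Step 2 — Sum components: V_total = -198.9 - j91.56 V.
Step 3 — Convert to polar: |V_total| = 219 V, ∠V_total = -155.3°.

V_total = 219∠-155.3° V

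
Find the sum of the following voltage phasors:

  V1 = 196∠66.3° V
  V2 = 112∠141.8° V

Step 1 — Convert each phasor to rectangular form:
  V1 = 196·(cos(66.3°) + j·sin(66.3°)) = 78.78 + j179.5 V
  V2 = 112·(cos(141.8°) + j·sin(141.8°)) = -88.02 + j69.26 V
Step 2 — Sum components: V_total = -9.234 + j248.7 V.
Step 3 — Convert to polar: |V_total| = 248.9 V, ∠V_total = 92.1°.

V_total = 248.9∠92.1° V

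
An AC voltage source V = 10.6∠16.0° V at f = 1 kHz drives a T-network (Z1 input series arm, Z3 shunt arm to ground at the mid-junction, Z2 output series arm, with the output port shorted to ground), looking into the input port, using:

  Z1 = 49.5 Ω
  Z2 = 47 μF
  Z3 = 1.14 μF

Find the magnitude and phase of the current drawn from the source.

Step 1 — Angular frequency: ω = 2π·f = 2π·1000 = 6283 rad/s.
Step 2 — Component impedances:
  Z1: Z = R = 49.5 Ω
  Z2: Z = 1/(jωC) = -j/(ω·C) = 0 - j3.386 Ω
  Z3: Z = 1/(jωC) = -j/(ω·C) = 0 - j139.6 Ω
Step 3 — With the output port shorted to ground, the output series arm Z2 runs from the junction to ground; the shunt arm Z3 also runs from the junction to ground. They appear in parallel: Z3 || Z2 = 0 - j3.306 Ω.
Step 4 — Series with input arm Z1: Z_in = Z1 + (Z3 || Z2) = 49.5 - j3.306 Ω = 49.61∠-3.8° Ω.
Step 5 — Source phasor: V = 10.6∠16.0° V = 10.19 + j2.922 V.
Step 6 — Ohm's law: I = V / Z_total = (10.19 + j2.922) / (49.5 - j3.306) = 0.201 + j0.07245 A.
Step 7 — Convert to polar: |I| = 0.2137 A, ∠I = 19.8°.

I = 0.2137∠19.8° A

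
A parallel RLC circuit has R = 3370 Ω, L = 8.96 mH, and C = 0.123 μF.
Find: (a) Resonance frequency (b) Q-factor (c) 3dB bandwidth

Step 1 — Resonance: ω₀ = 1/√(LC) = 1/√(0.00896·1.23e-07) = 3.012e+04 rad/s.
Step 2 — f₀ = ω₀/(2π) = 4794 Hz.
Step 3 — Parallel Q: Q = R/(ω₀L) = 3370/(3.012e+04·0.00896) = 12.49.
Step 4 — Bandwidth: Δω = ω₀/Q = 2412 rad/s; BW = Δω/(2π) = 384 Hz.

(a) f₀ = 4794 Hz  (b) Q = 12.49  (c) BW = 384 Hz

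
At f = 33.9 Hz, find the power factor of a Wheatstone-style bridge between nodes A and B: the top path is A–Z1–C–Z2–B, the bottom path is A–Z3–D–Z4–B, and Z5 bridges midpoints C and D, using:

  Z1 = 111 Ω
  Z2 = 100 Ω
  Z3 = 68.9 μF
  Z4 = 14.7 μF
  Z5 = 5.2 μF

Step 1 — Angular frequency: ω = 2π·f = 2π·33.9 = 213 rad/s.
Step 2 — Component impedances:
  Z1: Z = R = 111 Ω
  Z2: Z = R = 100 Ω
  Z3: Z = 1/(jωC) = -j/(ω·C) = 0 - j68.14 Ω
  Z4: Z = 1/(jωC) = -j/(ω·C) = 0 - j319.4 Ω
  Z5: Z = 1/(jωC) = -j/(ω·C) = 0 - j902.9 Ω
Step 3 — Bridge requires nodal analysis (the Z5 bridge couples midpoints C and D, so the two paths cannot be reduced to a simple series/parallel combination). Setting node B to ground and injecting 1 A at node A, the 3-node admittance system at A, C, D solves to V_A = Z_AB = 158.9 - j90.69 Ω = 183∠-29.7° Ω.
Step 4 — Power factor: PF = cos(φ) = Re(Z)/|Z| = 158.95/183 = 0.8686.
Step 5 — Type: Im(Z) = -90.69 ⇒ leading (phase φ = -29.7°).

PF = 0.8686 (leading, φ = -29.7°)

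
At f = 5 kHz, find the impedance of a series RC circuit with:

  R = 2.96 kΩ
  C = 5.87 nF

Step 1 — Angular frequency: ω = 2π·f = 2π·5000 = 3.142e+04 rad/s.
Step 2 — Component impedances:
  R: Z = R = 2960 Ω
  C: Z = 1/(jωC) = -j/(ω·C) = 0 - j5423 Ω
Step 3 — Series combination: Z_total = R + C = 2960 - j5423 Ω = 6178∠-61.4° Ω.

Z = 2960 - j5423 Ω = 6178∠-61.4° Ω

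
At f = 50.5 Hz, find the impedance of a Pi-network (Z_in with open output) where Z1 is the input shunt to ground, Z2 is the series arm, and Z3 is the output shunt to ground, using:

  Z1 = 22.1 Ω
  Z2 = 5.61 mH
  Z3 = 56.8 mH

Step 1 — Angular frequency: ω = 2π·f = 2π·50.5 = 317.3 rad/s.
Step 2 — Component impedances:
  Z1: Z = R = 22.1 Ω
  Z2: Z = jωL = j·317.3·0.00561 = 0 + j1.78 Ω
  Z3: Z = jωL = j·317.3·0.0568 = 0 + j18.02 Ω
Step 3 — With open output, the series arm Z2 and the output shunt Z3 appear in series to ground: Z2 + Z3 = 0 + j19.8 Ω.
Step 4 — Parallel with input shunt Z1: Z_in = Z1 || (Z2 + Z3) = 9.842 + j10.98 Ω = 14.75∠48.1° Ω.

Z = 9.842 + j10.98 Ω = 14.75∠48.1° Ω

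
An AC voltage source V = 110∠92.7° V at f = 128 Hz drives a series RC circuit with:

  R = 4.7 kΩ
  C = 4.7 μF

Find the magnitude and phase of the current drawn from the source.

Step 1 — Angular frequency: ω = 2π·f = 2π·128 = 804.2 rad/s.
Step 2 — Component impedances:
  R: Z = R = 4700 Ω
  C: Z = 1/(jωC) = -j/(ω·C) = 0 - j264.6 Ω
Step 3 — Series combination: Z_total = R + C = 4700 - j264.6 Ω = 4707∠-3.2° Ω.
Step 4 — Source phasor: V = 110∠92.7° V = -5.182 + j109.9 V.
Step 5 — Ohm's law: I = V / Z_total = (-5.182 + j109.9) / (4700 - j264.6) = -0.002411 + j0.02324 A.
Step 6 — Convert to polar: |I| = 0.02337 A, ∠I = 95.9°.

I = 0.02337∠95.9° A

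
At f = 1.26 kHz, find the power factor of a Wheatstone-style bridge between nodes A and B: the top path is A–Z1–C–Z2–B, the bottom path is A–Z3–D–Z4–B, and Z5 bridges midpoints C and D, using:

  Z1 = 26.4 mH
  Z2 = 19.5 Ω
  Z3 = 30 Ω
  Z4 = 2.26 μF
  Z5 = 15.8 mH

Step 1 — Angular frequency: ω = 2π·f = 2π·1260 = 7917 rad/s.
Step 2 — Component impedances:
  Z1: Z = jωL = j·7917·0.0264 = 0 + j209 Ω
  Z2: Z = R = 19.5 Ω
  Z3: Z = R = 30 Ω
  Z4: Z = 1/(jωC) = -j/(ω·C) = 0 - j55.89 Ω
  Z5: Z = jωL = j·7917·0.0158 = 0 + j125.1 Ω
Step 3 — Bridge requires nodal analysis (the Z5 bridge couples midpoints C and D, so the two paths cannot be reduced to a simple series/parallel combination). Setting node B to ground and injecting 1 A at node A, the 3-node admittance system at A, C, D solves to V_A = Z_AB = 119.1 - j87.31 Ω = 147.6∠-36.3° Ω.
Step 4 — Power factor: PF = cos(φ) = Re(Z)/|Z| = 119.05/147.64 = 0.8064.
Step 5 — Type: Im(Z) = -87.31 ⇒ leading (phase φ = -36.3°).

PF = 0.8064 (leading, φ = -36.3°)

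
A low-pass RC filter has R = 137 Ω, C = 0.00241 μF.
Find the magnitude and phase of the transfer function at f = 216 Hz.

Step 1 — Angular frequency: ω = 2π·216 = 1357 rad/s.
Step 2 — Transfer function: H(jω) = 1/(1 + jωRC).
Step 3 — Denominator: 1 + jωRC = 1 + j·1357·137·2.41e-09 = 1 + j0.0004481.
Step 4 — H = 1 - j0.0004481.
Step 5 — Magnitude: |H| = 1 (-0.0 dB); phase: φ = -0.0°.

|H| = 1 (-0.0 dB), φ = -0.0°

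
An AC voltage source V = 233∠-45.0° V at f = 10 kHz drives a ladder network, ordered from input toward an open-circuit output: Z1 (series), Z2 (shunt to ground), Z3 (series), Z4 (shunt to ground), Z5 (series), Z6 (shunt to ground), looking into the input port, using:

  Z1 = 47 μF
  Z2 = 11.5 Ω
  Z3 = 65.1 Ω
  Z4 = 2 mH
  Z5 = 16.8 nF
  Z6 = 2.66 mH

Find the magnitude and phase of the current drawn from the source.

Step 1 — Angular frequency: ω = 2π·f = 2π·1e+04 = 6.283e+04 rad/s.
Step 2 — Component impedances:
  Z1: Z = 1/(jωC) = -j/(ω·C) = 0 - j0.3386 Ω
  Z2: Z = R = 11.5 Ω
  Z3: Z = R = 65.1 Ω
  Z4: Z = jωL = j·6.283e+04·0.002 = 0 + j125.7 Ω
  Z5: Z = 1/(jωC) = -j/(ω·C) = 0 - j947.4 Ω
  Z6: Z = jωL = j·6.283e+04·0.00266 = 0 + j167.1 Ω
Step 3 — Ladder network (open output): work backward from the far end, alternating series and parallel combinations. Z_in = 11.14 + j0.3613 Ω = 11.15∠1.9° Ω.
Step 4 — Source phasor: V = 233∠-45.0° V = 164.8 - j164.8 V.
Step 5 — Ohm's law: I = V / Z_total = (164.8 - j164.8) / (11.14 + j0.3613) = 14.29 - j15.25 A.
Step 6 — Convert to polar: |I| = 20.9 A, ∠I = -46.9°.

I = 20.9∠-46.9° A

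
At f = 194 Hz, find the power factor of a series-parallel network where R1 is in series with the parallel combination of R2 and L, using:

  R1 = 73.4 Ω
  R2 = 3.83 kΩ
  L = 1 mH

Step 1 — Angular frequency: ω = 2π·f = 2π·194 = 1219 rad/s.
Step 2 — Component impedances:
  R1: Z = R = 73.4 Ω
  R2: Z = R = 3830 Ω
  L: Z = jωL = j·1219·0.001 = 0 + j1.219 Ω
Step 3 — Parallel branch: R2 || L = 1/(1/R2 + 1/L) = 0.0003879 + j1.219 Ω.
Step 4 — Series with R1: Z_total = R1 + (R2 || L) = 73.4 + j1.219 Ω = 73.41∠1.0° Ω.
Step 5 — Power factor: PF = cos(φ) = Re(Z)/|Z| = 73.4/73.41 = 0.9999.
Step 6 — Type: Im(Z) = 1.219 ⇒ lagging (phase φ = 1.0°).

PF = 0.9999 (lagging, φ = 1.0°)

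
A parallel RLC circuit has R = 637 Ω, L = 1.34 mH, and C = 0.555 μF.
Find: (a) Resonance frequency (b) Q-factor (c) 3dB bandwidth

Step 1 — Resonance: ω₀ = 1/√(LC) = 1/√(0.00134·5.55e-07) = 3.667e+04 rad/s.
Step 2 — f₀ = ω₀/(2π) = 5836 Hz.
Step 3 — Parallel Q: Q = R/(ω₀L) = 637/(3.667e+04·0.00134) = 12.96.
Step 4 — Bandwidth: Δω = ω₀/Q = 2829 rad/s; BW = Δω/(2π) = 450.2 Hz.

(a) f₀ = 5836 Hz  (b) Q = 12.96  (c) BW = 450.2 Hz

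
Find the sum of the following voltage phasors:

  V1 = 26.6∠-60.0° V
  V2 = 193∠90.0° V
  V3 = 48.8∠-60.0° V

Step 1 — Convert each phasor to rectangular form:
  V1 = 26.6·(cos(-60.0°) + j·sin(-60.0°)) = 13.3 - j23.04 V
  V2 = 193·(cos(90.0°) + j·sin(90.0°)) = 0 + j193 V
  V3 = 48.8·(cos(-60.0°) + j·sin(-60.0°)) = 24.4 - j42.26 V
Step 2 — Sum components: V_total = 37.7 + j127.7 V.
Step 3 — Convert to polar: |V_total| = 133.2 V, ∠V_total = 73.6°.

V_total = 133.2∠73.6° V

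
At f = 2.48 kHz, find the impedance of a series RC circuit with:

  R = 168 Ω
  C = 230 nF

Step 1 — Angular frequency: ω = 2π·f = 2π·2480 = 1.558e+04 rad/s.
Step 2 — Component impedances:
  R: Z = R = 168 Ω
  C: Z = 1/(jωC) = -j/(ω·C) = 0 - j279 Ω
Step 3 — Series combination: Z_total = R + C = 168 - j279 Ω = 325.7∠-58.9° Ω.

Z = 168 - j279 Ω = 325.7∠-58.9° Ω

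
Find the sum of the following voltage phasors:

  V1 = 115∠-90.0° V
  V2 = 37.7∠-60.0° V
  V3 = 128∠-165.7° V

Step 1 — Convert each phasor to rectangular form:
  V1 = 115·(cos(-90.0°) + j·sin(-90.0°)) = 0 - j115 V
  V2 = 37.7·(cos(-60.0°) + j·sin(-60.0°)) = 18.85 - j32.65 V
  V3 = 128·(cos(-165.7°) + j·sin(-165.7°)) = -124 - j31.62 V
Step 2 — Sum components: V_total = -105.2 - j179.3 V.
Step 3 — Convert to polar: |V_total| = 207.8 V, ∠V_total = -120.4°.

V_total = 207.8∠-120.4° V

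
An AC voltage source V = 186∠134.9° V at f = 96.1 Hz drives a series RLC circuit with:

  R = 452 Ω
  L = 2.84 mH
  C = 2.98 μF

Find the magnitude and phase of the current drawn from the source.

Step 1 — Angular frequency: ω = 2π·f = 2π·96.1 = 603.8 rad/s.
Step 2 — Component impedances:
  R: Z = R = 452 Ω
  L: Z = jωL = j·603.8·0.00284 = 0 + j1.715 Ω
  C: Z = 1/(jωC) = -j/(ω·C) = 0 - j555.8 Ω
Step 3 — Series combination: Z_total = R + L + C = 452 - j554 Ω = 715∠-50.8° Ω.
Step 4 — Source phasor: V = 186∠134.9° V = -131.3 + j131.8 V.
Step 5 — Ohm's law: I = V / Z_total = (-131.3 + j131.8) / (452 - j554) = -0.2588 - j0.0258 A.
Step 6 — Convert to polar: |I| = 0.2601 A, ∠I = -174.3°.

I = 0.2601∠-174.3° A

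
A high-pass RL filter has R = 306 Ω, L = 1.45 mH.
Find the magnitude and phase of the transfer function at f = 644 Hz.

Step 1 — Angular frequency: ω = 2π·644 = 4046 rad/s.
Step 2 — Transfer function: H(jω) = jωL/(R + jωL).
Step 3 — Numerator jωL = j·5.867; denominator R + jωL = 306 + j5.867.
Step 4 — H = 0.0003675 + j0.01917.
Step 5 — Magnitude: |H| = 0.01917 (-34.3 dB); phase: φ = 88.9°.

|H| = 0.01917 (-34.3 dB), φ = 88.9°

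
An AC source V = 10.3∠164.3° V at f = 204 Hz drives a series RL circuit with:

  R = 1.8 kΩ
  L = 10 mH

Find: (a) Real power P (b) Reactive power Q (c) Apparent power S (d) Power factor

Step 1 — Angular frequency: ω = 2π·f = 2π·204 = 1282 rad/s.
Step 2 — Component impedances:
  R: Z = R = 1800 Ω
  L: Z = jωL = j·1282·0.01 = 0 + j12.82 Ω
Step 3 — Series combination: Z_total = R + L = 1800 + j12.82 Ω = 1800∠0.4° Ω.
Step 4 — Source phasor: V = 10.3∠164.3° V = -9.916 + j2.787 V.
Step 5 — Current: I = V / Z = -0.005497 + j0.001588 A = 0.005722∠163.9° A.
Step 6 — Complex power: S = V·I* = 0.05894 + j0.0004197 VA.
Step 7 — Real power: P = Re(S) = 0.05894 W.
Step 8 — Reactive power: Q = Im(S) = 0.0004197 VAR.
Step 9 — Apparent power: |S| = 0.05894 VA.
Step 10 — Power factor: PF = P/|S| = 1 (lagging).

(a) P = 0.05894 W  (b) Q = 0.0004197 VAR  (c) S = 0.05894 VA  (d) PF = 1 (lagging)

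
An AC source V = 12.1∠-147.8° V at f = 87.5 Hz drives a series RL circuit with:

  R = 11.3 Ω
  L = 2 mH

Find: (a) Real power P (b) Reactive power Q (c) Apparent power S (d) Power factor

Step 1 — Angular frequency: ω = 2π·f = 2π·87.5 = 549.8 rad/s.
Step 2 — Component impedances:
  R: Z = R = 11.3 Ω
  L: Z = jωL = j·549.8·0.002 = 0 + j1.1 Ω
Step 3 — Series combination: Z_total = R + L = 11.3 + j1.1 Ω = 11.35∠5.6° Ω.
Step 4 — Source phasor: V = 12.1∠-147.8° V = -10.24 - j6.448 V.
Step 5 — Current: I = V / Z = -0.9526 - j0.4779 A = 1.066∠-153.4° A.
Step 6 — Complex power: S = V·I* = 12.84 + j1.249 VA.
Step 7 — Real power: P = Re(S) = 12.84 W.
Step 8 — Reactive power: Q = Im(S) = 1.249 VAR.
Step 9 — Apparent power: |S| = 12.9 VA.
Step 10 — Power factor: PF = P/|S| = 0.9953 (lagging).

(a) P = 12.84 W  (b) Q = 1.249 VAR  (c) S = 12.9 VA  (d) PF = 0.9953 (lagging)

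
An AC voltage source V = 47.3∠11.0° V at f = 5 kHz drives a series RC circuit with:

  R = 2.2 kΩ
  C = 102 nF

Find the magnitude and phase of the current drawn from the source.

Step 1 — Angular frequency: ω = 2π·f = 2π·5000 = 3.142e+04 rad/s.
Step 2 — Component impedances:
  R: Z = R = 2200 Ω
  C: Z = 1/(jωC) = -j/(ω·C) = 0 - j312.1 Ω
Step 3 — Series combination: Z_total = R + C = 2200 - j312.1 Ω = 2222∠-8.1° Ω.
Step 4 — Source phasor: V = 47.3∠11.0° V = 46.43 + j9.025 V.
Step 5 — Ohm's law: I = V / Z_total = (46.43 + j9.025) / (2200 - j312.1) = 0.02012 + j0.006956 A.
Step 6 — Convert to polar: |I| = 0.02129 A, ∠I = 19.1°.

I = 0.02129∠19.1° A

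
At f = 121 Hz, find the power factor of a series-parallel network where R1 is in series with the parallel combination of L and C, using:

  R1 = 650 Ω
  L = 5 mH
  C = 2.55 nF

Step 1 — Angular frequency: ω = 2π·f = 2π·121 = 760.3 rad/s.
Step 2 — Component impedances:
  R1: Z = R = 650 Ω
  L: Z = jωL = j·760.3·0.005 = 0 + j3.801 Ω
  C: Z = 1/(jωC) = -j/(ω·C) = 0 - j5.158e+05 Ω
Step 3 — Parallel branch: L || C = 1/(1/L + 1/C) = 0 + j3.801 Ω.
Step 4 — Series with R1: Z_total = R1 + (L || C) = 650 + j3.801 Ω = 650∠0.3° Ω.
Step 5 — Power factor: PF = cos(φ) = Re(Z)/|Z| = 650/650 = 1.
Step 6 — Type: Im(Z) = 3.801 ⇒ lagging (phase φ = 0.3°).

PF = 1 (lagging, φ = 0.3°)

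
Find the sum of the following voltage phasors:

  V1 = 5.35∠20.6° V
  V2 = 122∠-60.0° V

Step 1 — Convert each phasor to rectangular form:
  V1 = 5.35·(cos(20.6°) + j·sin(20.6°)) = 5.008 + j1.882 V
  V2 = 122·(cos(-60.0°) + j·sin(-60.0°)) = 61 - j105.7 V
Step 2 — Sum components: V_total = 66.01 - j103.8 V.
Step 3 — Convert to polar: |V_total| = 123 V, ∠V_total = -57.5°.

V_total = 123∠-57.5° V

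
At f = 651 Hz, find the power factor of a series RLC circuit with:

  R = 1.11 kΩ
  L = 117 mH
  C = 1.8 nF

Step 1 — Angular frequency: ω = 2π·f = 2π·651 = 4090 rad/s.
Step 2 — Component impedances:
  R: Z = R = 1110 Ω
  L: Z = jωL = j·4090·0.117 = 0 + j478.6 Ω
  C: Z = 1/(jωC) = -j/(ω·C) = 0 - j1.358e+05 Ω
Step 3 — Series combination: Z_total = R + L + C = 1110 - j1.353e+05 Ω = 1.353e+05∠-89.5° Ω.
Step 4 — Power factor: PF = cos(φ) = Re(Z)/|Z| = 1110/1.3535e+05 = 0.008201.
Step 5 — Type: Im(Z) = -1.353e+05 ⇒ leading (phase φ = -89.5°).

PF = 0.008201 (leading, φ = -89.5°)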